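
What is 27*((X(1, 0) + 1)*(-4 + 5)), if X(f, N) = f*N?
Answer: 27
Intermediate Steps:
X(f, N) = N*f
27*((X(1, 0) + 1)*(-4 + 5)) = 27*((0*1 + 1)*(-4 + 5)) = 27*((0 + 1)*1) = 27*(1*1) = 27*1 = 27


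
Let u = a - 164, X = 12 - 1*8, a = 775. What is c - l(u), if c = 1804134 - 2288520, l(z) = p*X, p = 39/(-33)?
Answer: -5328194/11 ≈ -4.8438e+5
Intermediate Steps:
X = 4 (X = 12 - 8 = 4)
p = -13/11 (p = 39*(-1/33) = -13/11 ≈ -1.1818)
u = 611 (u = 775 - 164 = 611)
l(z) = -52/11 (l(z) = -13/11*4 = -52/11)
c = -484386
c - l(u) = -484386 - 1*(-52/11) = -484386 + 52/11 = -5328194/11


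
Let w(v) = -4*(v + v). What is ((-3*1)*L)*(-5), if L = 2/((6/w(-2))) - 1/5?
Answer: 77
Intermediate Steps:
w(v) = -8*v
L = 77/15 (L = 2/((6/((-8*(-2))))) - 1/5 = 2/((6/16)) - 1*1/5 = 2/((6*(1/16))) - 1/5 = 2/(3/8) - 1/5 = 2*(8/3) - 1/5 = 16/3 - 1/5 = 77/15 ≈ 5.1333)
((-3*1)*L)*(-5) = (-3*1*(77/15))*(-5) = -3*77/15*(-5) = -77/5*(-5) = 77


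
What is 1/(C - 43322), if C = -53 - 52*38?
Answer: -1/45351 ≈ -2.2050e-5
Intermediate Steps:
C = -2029 (C = -53 - 1976 = -2029)
1/(C - 43322) = 1/(-2029 - 43322) = 1/(-45351) = -1/45351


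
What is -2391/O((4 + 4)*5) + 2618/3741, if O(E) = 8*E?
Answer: -8106971/1197120 ≈ -6.7721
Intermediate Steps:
-2391/O((4 + 4)*5) + 2618/3741 = -2391*1/(40*(4 + 4)) + 2618/3741 = -2391/(8*(8*5)) + 2618*(1/3741) = -2391/(8*40) + 2618/3741 = -2391/320 + 2618/3741 = -8106971/1197120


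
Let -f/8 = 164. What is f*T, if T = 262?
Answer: -343744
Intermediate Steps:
f = -1312 (f = -8*164 = -1312)
f*T = -1312*262 = -343744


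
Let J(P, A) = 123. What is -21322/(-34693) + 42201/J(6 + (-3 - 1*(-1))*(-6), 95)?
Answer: 488900633/1422413 ≈ 343.71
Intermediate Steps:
-21322/(-34693) + 42201/J(6 + (-3 - 1*(-1))*(-6), 95) = -21322/(-34693) + 42201/123 = -21322*(-1/34693) + 42201*(1/123) = 21322/34693 + 14067/41 = 488900633/1422413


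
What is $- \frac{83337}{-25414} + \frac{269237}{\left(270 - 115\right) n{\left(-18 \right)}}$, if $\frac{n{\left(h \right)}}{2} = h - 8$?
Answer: $- \frac{3085346449}{102418420} \approx -30.125$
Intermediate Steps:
$n{\left(h \right)} = -16 + 2 h$ ($n{\left(h \right)} = 2 \left(h - 8\right) = 2 \left(-8 + h\right) = -16 + 2 h$)
$- \frac{83337}{-25414} + \frac{269237}{\left(270 - 115\right) n{\left(-18 \right)}} = - \frac{83337}{-25414} + \frac{269237}{\left(270 - 115\right) \left(-16 + 2 \left(-18\right)\right)} = \left(-83337\right) \left(- \frac{1}{25414}\right) + \frac{269237}{155 \left(-16 - 36\right)} = \frac{83337}{25414} + \frac{269237}{155 \left(-52\right)} = \frac{83337}{25414} + \frac{269237}{-8060} = \frac{83337}{25414} + 269237 \left(- \frac{1}{8060}\right) = \frac{83337}{25414} - \frac{269237}{8060} = - \frac{3085346449}{102418420}$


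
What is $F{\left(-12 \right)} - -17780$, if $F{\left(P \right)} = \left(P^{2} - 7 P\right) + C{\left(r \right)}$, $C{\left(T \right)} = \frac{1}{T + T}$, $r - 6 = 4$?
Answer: $\frac{360161}{20} \approx 18008.0$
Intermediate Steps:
$r = 10$ ($r = 6 + 4 = 10$)
$C{\left(T \right)} = \frac{1}{2 T}$
$F{\left(P \right)} = \frac{1}{20} + P^{2} - 7 P$ ($F{\left(P \right)} = \left(P^{2} - 7 P\right) + \frac{1}{2 \cdot 10} = \left(P^{2} - 7 P\right) + \frac{1}{2} \cdot \frac{1}{10} = \left(P^{2} - 7 P\right) + \frac{1}{20} = \frac{1}{20} + P^{2} - 7 P$)
$F{\left(-12 \right)} - -17780 = \left(\frac{1}{20} + \left(-12\right)^{2} - -84\right) - -17780 = \left(\frac{1}{20} + 144 + 84\right) + 17780 = \frac{4561}{20} + 17780 = \frac{360161}{20}$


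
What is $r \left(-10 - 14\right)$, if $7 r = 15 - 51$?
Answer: $\frac{864}{7} \approx 123.43$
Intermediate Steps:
$r = - \frac{36}{7}$ ($r = \frac{15 - 51}{7} = \frac{1}{7} \left(-36\right) = - \frac{36}{7} \approx -5.1429$)
$r \left(-10 - 14\right) = - \frac{36 \left(-10 - 14\right)}{7} = \left(- \frac{36}{7}\right) \left(-24\right) = \frac{864}{7}$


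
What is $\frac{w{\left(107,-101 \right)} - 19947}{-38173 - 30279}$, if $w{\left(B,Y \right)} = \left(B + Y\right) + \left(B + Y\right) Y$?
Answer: $\frac{20547}{68452} \approx 0.30017$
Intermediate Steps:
$w{\left(B,Y \right)} = B + Y + Y \left(B + Y\right)$ ($w{\left(B,Y \right)} = \left(B + Y\right) + Y \left(B + Y\right) = B + Y + Y \left(B + Y\right)$)
$\frac{w{\left(107,-101 \right)} - 19947}{-38173 - 30279} = \frac{\left(107 - 101 + \left(-101\right)^{2} + 107 \left(-101\right)\right) - 19947}{-38173 - 30279} = \frac{\left(107 - 101 + 10201 - 10807\right) - 19947}{-68452} = \left(-600 - 19947\right) \left(- \frac{1}{68452}\right) = \left(-20547\right) \left(- \frac{1}{68452}\right) = \frac{20547}{68452}$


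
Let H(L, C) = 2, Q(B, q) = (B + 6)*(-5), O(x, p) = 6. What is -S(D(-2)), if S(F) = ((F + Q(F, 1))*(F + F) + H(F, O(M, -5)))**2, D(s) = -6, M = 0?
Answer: -5476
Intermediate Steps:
Q(B, q) = -30 - 5*B (Q(B, q) = (6 + B)*(-5) = -30 - 5*B)
S(F) = (2 + 2*F*(-30 - 4*F))**2 (S(F) = ((F + (-30 - 5*F))*(F + F) + 2)**2 = ((-30 - 4*F)*(2*F) + 2)**2 = (2*F*(-30 - 4*F) + 2)**2 = (2 + 2*F*(-30 - 4*F))**2)
-S(D(-2)) = -4*(1 - 30*(-6) - 4*(-6)**2)**2 = -4*(1 + 180 - 4*36)**2 = -4*(1 + 180 - 144)**2 = -4*37**2 = -4*1369 = -1*5476 = -5476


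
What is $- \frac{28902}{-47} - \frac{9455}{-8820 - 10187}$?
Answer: $\frac{549784699}{893329} \approx 615.43$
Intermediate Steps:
$- \frac{28902}{-47} - \frac{9455}{-8820 - 10187} = \left(-28902\right) \left(- \frac{1}{47}\right) - \frac{9455}{-8820 - 10187} = \frac{28902}{47} - \frac{9455}{-19007} = \frac{28902}{47} - - \frac{9455}{19007} = \frac{28902}{47} + \frac{9455}{19007} = \frac{549784699}{893329}$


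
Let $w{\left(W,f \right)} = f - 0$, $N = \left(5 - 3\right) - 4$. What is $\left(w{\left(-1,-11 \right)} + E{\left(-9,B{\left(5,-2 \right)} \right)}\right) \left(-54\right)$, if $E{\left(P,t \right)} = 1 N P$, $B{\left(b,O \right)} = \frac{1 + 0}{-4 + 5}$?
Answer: $-378$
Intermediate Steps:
$N = -2$ ($N = 2 - 4 = -2$)
$B{\left(b,O \right)} = 1$ ($B{\left(b,O \right)} = 1 \cdot 1^{-1} = 1 \cdot 1 = 1$)
$E{\left(P,t \right)} = - 2 P$ ($E{\left(P,t \right)} = 1 \left(-2\right) P = - 2 P$)
$w{\left(W,f \right)} = f$ ($w{\left(W,f \right)} = f + 0 = f$)
$\left(w{\left(-1,-11 \right)} + E{\left(-9,B{\left(5,-2 \right)} \right)}\right) \left(-54\right) = \left(-11 - -18\right) \left(-54\right) = \left(-11 + 18\right) \left(-54\right) = 7 \left(-54\right) = -378$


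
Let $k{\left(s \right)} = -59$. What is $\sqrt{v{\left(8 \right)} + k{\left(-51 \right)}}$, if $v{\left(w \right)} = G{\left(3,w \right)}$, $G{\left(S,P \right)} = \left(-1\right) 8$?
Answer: $i \sqrt{67} \approx 8.1853 i$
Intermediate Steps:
$G{\left(S,P \right)} = -8$
$v{\left(w \right)} = -8$
$\sqrt{v{\left(8 \right)} + k{\left(-51 \right)}} = \sqrt{-8 - 59} = \sqrt{-67} = i \sqrt{67}$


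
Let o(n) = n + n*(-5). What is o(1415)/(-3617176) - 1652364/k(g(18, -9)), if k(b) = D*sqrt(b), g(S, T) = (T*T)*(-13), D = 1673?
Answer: 1415/904294 + 26228*I*sqrt(13)/3107 ≈ 0.0015648 + 30.437*I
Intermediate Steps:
g(S, T) = -13*T**2 (g(S, T) = T**2*(-13) = -13*T**2)
o(n) = -4*n (o(n) = n - 5*n = -4*n)
k(b) = 1673*sqrt(b)
o(1415)/(-3617176) - 1652364/k(g(18, -9)) = -4*1415/(-3617176) - 1652364*(-I*sqrt(13)/195741) = -5660*(-1/3617176) - 1652364*(-I*sqrt(13)/195741) = 1415/904294 - 1652364*(-I*sqrt(13)/195741) = 1415/904294 - (-26228)*I*sqrt(13)/3107 = 1415/904294 + 26228*I*sqrt(13)/3107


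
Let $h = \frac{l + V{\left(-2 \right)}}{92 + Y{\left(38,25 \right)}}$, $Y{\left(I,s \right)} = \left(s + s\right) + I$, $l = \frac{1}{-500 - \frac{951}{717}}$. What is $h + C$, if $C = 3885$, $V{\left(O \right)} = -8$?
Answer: $\frac{16757413865}{4313412} \approx 3885.0$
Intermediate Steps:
$l = - \frac{239}{119817}$ ($l = \frac{1}{-500 - \frac{317}{239}} = \frac{1}{- \frac{119817}{239}} = - \frac{239}{119817} \approx -0.0019947$)
$Y{\left(I,s \right)} = I + 2 s$ ($Y{\left(I,s \right)} = 2 s + I = I + 2 s$)
$h = - \frac{191755}{4313412}$ ($h = \frac{- \frac{239}{119817} - 8}{92 + \left(38 + 2 \cdot 25\right)} = - \frac{958775}{119817 \left(92 + \left(38 + 50\right)\right)} = - \frac{958775}{119817 \left(92 + 88\right)} = - \frac{958775}{119817 \cdot 180} = \left(- \frac{958775}{119817}\right) \frac{1}{180} = - \frac{191755}{4313412} \approx -0.044456$)
$h + C = - \frac{191755}{4313412} + 3885 = \frac{16757413865}{4313412}$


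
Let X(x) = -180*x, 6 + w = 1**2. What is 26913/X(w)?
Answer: 8971/300 ≈ 29.903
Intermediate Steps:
w = -5 (w = -6 + 1**2 = -6 + 1 = -5)
26913/X(w) = 26913/((-180*(-5))) = 26913/900 = 26913*(1/900) = 8971/300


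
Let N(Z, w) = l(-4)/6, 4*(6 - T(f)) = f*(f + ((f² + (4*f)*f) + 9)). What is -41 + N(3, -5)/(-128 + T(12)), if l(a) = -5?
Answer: -115373/2814 ≈ -41.000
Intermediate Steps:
T(f) = 6 - f*(9 + f + 5*f²)/4 (T(f) = 6 - f*(f + ((f² + (4*f)*f) + 9))/4 = 6 - f*(f + ((f² + 4*f²) + 9))/4 = 6 - f*(f + (5*f² + 9))/4 = 6 - f*(f + (9 + 5*f²))/4 = 6 - f*(9 + f + 5*f²)/4)
N(Z, w) = -⅚ (N(Z, w) = -5/6 = -5*⅙ = -⅚)
-41 + N(3, -5)/(-128 + T(12)) = -41 - ⅚/(-128 + (6 - 9/4*12 - 5/4*12³ - ¼*12²)) = -41 - ⅚/(-128 + (6 - 27 - 5/4*1728 - ¼*144)) = -41 - ⅚/(-128 + (6 - 27 - 2160 - 36)) = -41 - ⅚/(-128 - 2217) = -41 - ⅚/(-2345) = -41 - 1/2345*(-⅚) = -41 + 1/2814 = -115373/2814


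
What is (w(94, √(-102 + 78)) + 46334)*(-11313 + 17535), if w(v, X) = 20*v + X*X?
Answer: 299838180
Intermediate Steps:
w(v, X) = X² + 20*v (w(v, X) = 20*v + X² = X² + 20*v)
(w(94, √(-102 + 78)) + 46334)*(-11313 + 17535) = (((√(-102 + 78))² + 20*94) + 46334)*(-11313 + 17535) = (((√(-24))² + 1880) + 46334)*6222 = (((2*I*√6)² + 1880) + 46334)*6222 = ((-24 + 1880) + 46334)*6222 = (1856 + 46334)*6222 = 48190*6222 = 299838180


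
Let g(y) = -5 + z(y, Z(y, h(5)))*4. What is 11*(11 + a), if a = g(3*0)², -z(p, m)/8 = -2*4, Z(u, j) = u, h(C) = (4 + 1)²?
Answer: 693132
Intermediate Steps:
h(C) = 25 (h(C) = 5² = 25)
z(p, m) = 64 (z(p, m) = -(-16)*4 = -8*(-8) = 64)
g(y) = 251 (g(y) = -5 + 64*4 = -5 + 256 = 251)
a = 63001 (a = 251² = 63001)
11*(11 + a) = 11*(11 + 63001) = 11*63012 = 693132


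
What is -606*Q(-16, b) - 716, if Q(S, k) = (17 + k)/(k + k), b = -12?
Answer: -2359/4 ≈ -589.75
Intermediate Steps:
Q(S, k) = (17 + k)/(2*k) (Q(S, k) = (17 + k)/((2*k)) = (17 + k)*(1/(2*k)) = (17 + k)/(2*k))
-606*Q(-16, b) - 716 = -303*(17 - 12)/(-12) - 716 = -303*(-1)*5/12 - 716 = -606*(-5/24) - 716 = 505/4 - 716 = -2359/4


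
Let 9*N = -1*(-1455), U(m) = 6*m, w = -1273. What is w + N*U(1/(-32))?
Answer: -20853/16 ≈ -1303.3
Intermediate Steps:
N = 485/3 (N = (-1*(-1455))/9 = (⅑)*1455 = 485/3 ≈ 161.67)
w + N*U(1/(-32)) = -1273 + 485*(6/(-32))/3 = -1273 + 485*(6*(-1/32))/3 = -1273 + (485/3)*(-3/16) = -1273 - 485/16 = -20853/16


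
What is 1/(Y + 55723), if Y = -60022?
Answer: -1/4299 ≈ -0.00023261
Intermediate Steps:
1/(Y + 55723) = 1/(-60022 + 55723) = 1/(-4299) = -1/4299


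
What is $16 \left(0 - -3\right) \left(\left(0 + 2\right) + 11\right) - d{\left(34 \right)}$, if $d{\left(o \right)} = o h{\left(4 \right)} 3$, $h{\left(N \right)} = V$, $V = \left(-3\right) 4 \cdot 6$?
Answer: $7968$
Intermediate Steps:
$V = -72$ ($V = \left(-12\right) 6 = -72$)
$h{\left(N \right)} = -72$
$d{\left(o \right)} = - 216 o$ ($d{\left(o \right)} = o \left(-72\right) 3 = - 72 o 3 = - 216 o$)
$16 \left(0 - -3\right) \left(\left(0 + 2\right) + 11\right) - d{\left(34 \right)} = 16 \left(0 - -3\right) \left(\left(0 + 2\right) + 11\right) - \left(-216\right) 34 = 16 \left(0 + 3\right) \left(2 + 11\right) - -7344 = 16 \cdot 3 \cdot 13 + 7344 = 48 \cdot 13 + 7344 = 624 + 7344 = 7968$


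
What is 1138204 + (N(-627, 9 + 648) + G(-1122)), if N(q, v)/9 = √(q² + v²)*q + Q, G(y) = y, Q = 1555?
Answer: 1151077 - 16929*√91642 ≈ -3.9737e+6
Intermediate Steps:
N(q, v) = 13995 + 9*q*√(q² + v²) (N(q, v) = 9*(√(q² + v²)*q + 1555) = 9*(q*√(q² + v²) + 1555) = 9*(1555 + q*√(q² + v²)) = 13995 + 9*q*√(q² + v²))
1138204 + (N(-627, 9 + 648) + G(-1122)) = 1138204 + ((13995 + 9*(-627)*√((-627)² + (9 + 648)²)) - 1122) = 1138204 + ((13995 + 9*(-627)*√(393129 + 657²)) - 1122) = 1138204 + ((13995 + 9*(-627)*√(393129 + 431649)) - 1122) = 1138204 + ((13995 + 9*(-627)*√824778) - 1122) = 1138204 + ((13995 + 9*(-627)*(3*√91642)) - 1122) = 1138204 + ((13995 - 16929*√91642) - 1122) = 1138204 + (12873 - 16929*√91642) = 1151077 - 16929*√91642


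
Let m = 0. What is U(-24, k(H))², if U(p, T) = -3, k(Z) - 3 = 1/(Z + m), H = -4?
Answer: 9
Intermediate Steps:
k(Z) = 3 + 1/Z (k(Z) = 3 + 1/(Z + 0) = 3 + 1/Z)
U(-24, k(H))² = (-3)² = 9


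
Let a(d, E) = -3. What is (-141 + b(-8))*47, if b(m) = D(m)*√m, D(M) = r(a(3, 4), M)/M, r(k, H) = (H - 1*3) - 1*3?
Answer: -6627 + 329*I*√2/2 ≈ -6627.0 + 232.64*I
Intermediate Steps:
r(k, H) = -6 + H (r(k, H) = (H - 3) - 3 = (-3 + H) - 3 = -6 + H)
D(M) = (-6 + M)/M
b(m) = (-6 + m)/√m (b(m) = ((-6 + m)/m)*√m = (-6 + m)/√m)
(-141 + b(-8))*47 = (-141 + (-6 - 8)/√(-8))*47 = (-141 - I*√2/4*(-14))*47 = (-141 + 7*I*√2/2)*47 = -6627 + 329*I*√2/2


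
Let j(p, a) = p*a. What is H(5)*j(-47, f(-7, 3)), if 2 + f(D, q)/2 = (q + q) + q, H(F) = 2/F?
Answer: -1316/5 ≈ -263.20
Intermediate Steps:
f(D, q) = -4 + 6*q (f(D, q) = -4 + 2*((q + q) + q) = -4 + 2*(2*q + q) = -4 + 2*(3*q) = -4 + 6*q)
j(p, a) = a*p
H(5)*j(-47, f(-7, 3)) = (2/5)*((-4 + 6*3)*(-47)) = (2*(⅕))*((-4 + 18)*(-47)) = 2*(14*(-47))/5 = (⅖)*(-658) = -1316/5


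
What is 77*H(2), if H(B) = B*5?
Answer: 770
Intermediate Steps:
H(B) = 5*B
77*H(2) = 77*(5*2) = 77*10 = 770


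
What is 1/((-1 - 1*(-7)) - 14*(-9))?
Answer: 1/132 ≈ 0.0075758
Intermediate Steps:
1/((-1 - 1*(-7)) - 14*(-9)) = 1/((-1 + 7) + 126) = 1/(6 + 126) = 1/132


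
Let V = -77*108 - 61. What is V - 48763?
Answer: -57140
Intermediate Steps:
V = -8377 (V = -8316 - 61 = -8377)
V - 48763 = -8377 - 48763 = -57140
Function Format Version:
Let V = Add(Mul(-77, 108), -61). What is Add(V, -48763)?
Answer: -57140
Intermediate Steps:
V = -8377 (V = Add(-8316, -61) = -8377)
Add(V, -48763) = Add(-8377, -48763) = -57140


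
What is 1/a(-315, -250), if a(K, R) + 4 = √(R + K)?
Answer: -4/581 - I*√565/581 ≈ -0.0068847 - 0.040912*I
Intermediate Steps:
a(K, R) = -4 + √(K + R) (a(K, R) = -4 + √(R + K) = -4 + √(K + R))
1/a(-315, -250) = 1/(-4 + √(-315 - 250)) = 1/(-4 + √(-565)) = 1/(-4 + I*√565)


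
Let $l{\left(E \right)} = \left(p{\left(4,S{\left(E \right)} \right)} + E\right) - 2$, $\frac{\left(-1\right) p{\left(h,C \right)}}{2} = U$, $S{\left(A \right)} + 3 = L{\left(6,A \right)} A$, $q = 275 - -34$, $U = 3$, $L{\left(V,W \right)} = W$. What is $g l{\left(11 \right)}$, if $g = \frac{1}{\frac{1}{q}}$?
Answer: $927$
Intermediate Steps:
$q = 309$ ($q = 275 + 34 = 309$)
$S{\left(A \right)} = -3 + A^{2}$ ($S{\left(A \right)} = -3 + A A = -3 + A^{2}$)
$p{\left(h,C \right)} = -6$ ($p{\left(h,C \right)} = \left(-2\right) 3 = -6$)
$l{\left(E \right)} = -8 + E$ ($l{\left(E \right)} = \left(-6 + E\right) - 2 = -8 + E$)
$g = 309$ ($g = \frac{1}{\frac{1}{309}} = 309$)
$g l{\left(11 \right)} = 309 \left(-8 + 11\right) = 309 \cdot 3 = 927$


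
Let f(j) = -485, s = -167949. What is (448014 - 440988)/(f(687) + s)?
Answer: -3513/84217 ≈ -0.041714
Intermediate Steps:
(448014 - 440988)/(f(687) + s) = (448014 - 440988)/(-485 - 167949) = 7026/(-168434) = 7026*(-1/168434) = -3513/84217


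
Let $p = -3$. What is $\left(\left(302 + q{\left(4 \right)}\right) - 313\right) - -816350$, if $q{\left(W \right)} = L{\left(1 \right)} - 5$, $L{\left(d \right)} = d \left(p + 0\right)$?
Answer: $816331$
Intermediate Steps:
$L{\left(d \right)} = - 3 d$ ($L{\left(d \right)} = d \left(-3 + 0\right) = d \left(-3\right) = - 3 d$)
$q{\left(W \right)} = -8$ ($q{\left(W \right)} = \left(-3\right) 1 - 5 = -3 - 5 = -8$)
$\left(\left(302 + q{\left(4 \right)}\right) - 313\right) - -816350 = \left(\left(302 - 8\right) - 313\right) - -816350 = \left(294 - 313\right) + 816350 = -19 + 816350 = 816331$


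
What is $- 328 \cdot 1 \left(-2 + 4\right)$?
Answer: $-656$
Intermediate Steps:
$- 328 \cdot 1 \left(-2 + 4\right) = - 328 \cdot 1 \cdot 2 = \left(-328\right) 2 = -656$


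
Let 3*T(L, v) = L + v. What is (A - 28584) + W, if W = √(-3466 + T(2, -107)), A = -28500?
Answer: -57084 + 3*I*√389 ≈ -57084.0 + 59.169*I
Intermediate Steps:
T(L, v) = L/3 + v/3 (T(L, v) = (L + v)/3 = L/3 + v/3)
W = 3*I*√389 (W = √(-3466 + ((⅓)*2 + (⅓)*(-107))) = √(-3466 + (⅔ - 107/3)) = √(-3466 - 35) = √(-3501) = 3*I*√389 ≈ 59.169*I)
(A - 28584) + W = (-28500 - 28584) + 3*I*√389 = -57084 + 3*I*√389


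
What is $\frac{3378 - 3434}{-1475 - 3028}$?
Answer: $\frac{56}{4503} \approx 0.012436$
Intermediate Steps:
$\frac{3378 - 3434}{-1475 - 3028} = - \frac{56}{-4503} = \left(-56\right) \left(- \frac{1}{4503}\right) = \frac{56}{4503}$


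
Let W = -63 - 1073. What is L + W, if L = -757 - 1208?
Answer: -3101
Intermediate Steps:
L = -1965
W = -1136
L + W = -1965 - 1136 = -3101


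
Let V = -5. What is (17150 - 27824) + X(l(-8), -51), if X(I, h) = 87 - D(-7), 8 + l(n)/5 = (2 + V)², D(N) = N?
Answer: -10580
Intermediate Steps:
l(n) = 5 (l(n) = -40 + 5*(2 - 5)² = -40 + 5*(-3)² = -40 + 5*9 = -40 + 45 = 5)
X(I, h) = 94 (X(I, h) = 87 - 1*(-7) = 87 + 7 = 94)
(17150 - 27824) + X(l(-8), -51) = (17150 - 27824) + 94 = -10674 + 94 = -10580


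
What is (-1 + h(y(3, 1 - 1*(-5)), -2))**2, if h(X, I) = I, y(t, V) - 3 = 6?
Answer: 9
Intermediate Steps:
y(t, V) = 9 (y(t, V) = 3 + 6 = 9)
(-1 + h(y(3, 1 - 1*(-5)), -2))**2 = (-1 - 2)**2 = (-3)**2 = 9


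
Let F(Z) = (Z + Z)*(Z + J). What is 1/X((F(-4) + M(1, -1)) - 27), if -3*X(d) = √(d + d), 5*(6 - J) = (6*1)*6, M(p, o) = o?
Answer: -3*√170/68 ≈ -0.57522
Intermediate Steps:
J = -6/5 (J = 6 - 6*1*6/5 = 6 - 6*6/5 = 6 - ⅕*36 = 6 - 36/5 = -6/5 ≈ -1.2000)
F(Z) = 2*Z*(-6/5 + Z) (F(Z) = (Z + Z)*(Z - 6/5) = (2*Z)*(-6/5 + Z) = 2*Z*(-6/5 + Z))
X(d) = -√2*√d/3 (X(d) = -√(d + d)/3 = -√2*√d/3)
1/X((F(-4) + M(1, -1)) - 27) = 1/(-√2*√(((⅖)*(-4)*(-6 + 5*(-4)) - 1) - 27)/3) = 1/(-√2*√(((⅖)*(-4)*(-6 - 20) - 1) - 27)/3) = 1/(-√2*√(((⅖)*(-4)*(-26) - 1) - 27)/3) = 1/(-√2*√((208/5 - 1) - 27)/3) = 1/(-√2*√(203/5 - 27)/3) = 1/(-√2*√(68/5)/3) = 1/(-√2*2*√85/5/3) = 1/(-2*√170/15) = -3*√170/68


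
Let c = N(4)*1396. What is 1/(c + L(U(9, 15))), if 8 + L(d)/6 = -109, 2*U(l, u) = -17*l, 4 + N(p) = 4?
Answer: -1/702 ≈ -0.0014245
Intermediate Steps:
N(p) = 0 (N(p) = -4 + 4 = 0)
U(l, u) = -17*l/2 (U(l, u) = (-17*l)/2 = -17*l/2)
c = 0 (c = 0*1396 = 0)
L(d) = -702 (L(d) = -48 + 6*(-109) = -48 - 654 = -702)
1/(c + L(U(9, 15))) = 1/(0 - 702) = 1/(-702) = -1/702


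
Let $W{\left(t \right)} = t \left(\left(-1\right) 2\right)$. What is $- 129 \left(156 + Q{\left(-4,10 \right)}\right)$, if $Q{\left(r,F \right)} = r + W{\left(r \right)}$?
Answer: $-20640$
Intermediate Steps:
$W{\left(t \right)} = - 2 t$ ($W{\left(t \right)} = t \left(-2\right) = - 2 t$)
$Q{\left(r,F \right)} = - r$ ($Q{\left(r,F \right)} = r - 2 r = - r$)
$- 129 \left(156 + Q{\left(-4,10 \right)}\right) = - 129 \left(156 - -4\right) = - 129 \left(156 + 4\right) = \left(-129\right) 160 = -20640$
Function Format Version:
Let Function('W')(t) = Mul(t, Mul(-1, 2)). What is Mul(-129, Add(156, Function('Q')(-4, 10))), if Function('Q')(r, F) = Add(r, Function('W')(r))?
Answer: -20640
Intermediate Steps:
Function('W')(t) = Mul(-2, t) (Function('W')(t) = Mul(t, -2) = Mul(-2, t))
Function('Q')(r, F) = Mul(-1, r) (Function('Q')(r, F) = Add(r, Mul(-2, r)) = Mul(-1, r))
Mul(-129, Add(156, Function('Q')(-4, 10))) = Mul(-129, Add(156, Mul(-1, -4))) = Mul(-129, Add(156, 4)) = Mul(-129, 160) = -20640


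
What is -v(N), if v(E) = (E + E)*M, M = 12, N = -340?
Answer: 8160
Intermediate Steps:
v(E) = 24*E (v(E) = (E + E)*12 = (2*E)*12 = 24*E)
-v(N) = -24*(-340) = -1*(-8160) = 8160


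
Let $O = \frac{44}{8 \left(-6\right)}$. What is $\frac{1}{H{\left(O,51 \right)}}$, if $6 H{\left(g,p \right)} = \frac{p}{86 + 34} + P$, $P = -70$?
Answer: $- \frac{240}{2783} \approx -0.086238$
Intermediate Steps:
$O = - \frac{11}{12}$ ($O = \frac{44}{-48} = 44 \left(- \frac{1}{48}\right) = - \frac{11}{12} \approx -0.91667$)
$H{\left(g,p \right)} = - \frac{35}{3} + \frac{p}{720}$ ($H{\left(g,p \right)} = \frac{\frac{p}{86 + 34} - 70}{6} = \frac{\frac{p}{120} - 70}{6} = \frac{-70 + \frac{p}{120}}{6} = - \frac{35}{3} + \frac{p}{720}$)
$\frac{1}{H{\left(O,51 \right)}} = \frac{1}{- \frac{35}{3} + \frac{1}{720} \cdot 51} = \frac{1}{- \frac{35}{3} + \frac{17}{240}} = \frac{1}{- \frac{2783}{240}} = - \frac{240}{2783}$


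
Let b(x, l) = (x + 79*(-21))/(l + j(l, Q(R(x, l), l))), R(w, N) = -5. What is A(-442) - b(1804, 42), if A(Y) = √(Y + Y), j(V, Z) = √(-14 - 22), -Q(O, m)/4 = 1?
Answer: -203/60 + 29*I/60 + 2*I*√221 ≈ -3.3833 + 30.215*I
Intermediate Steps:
Q(O, m) = -4 (Q(O, m) = -4*1 = -4)
j(V, Z) = 6*I (j(V, Z) = √(-36) = 6*I)
A(Y) = √2*√Y (A(Y) = √(2*Y) = √2*√Y)
b(x, l) = (-1659 + x)/(l + 6*I) (b(x, l) = (x + 79*(-21))/(l + 6*I) = (x - 1659)/(l + 6*I) = (-1659 + x)/(l + 6*I))
A(-442) - b(1804, 42) = √2*√(-442) - (-1659 + 1804)/(42 + 6*I) = √2*(I*√442) - (42 - 6*I)/1800*145 = 2*I*√221 - 29*(42 - 6*I)/360 = -29*(42 - 6*I)/360 + 2*I*√221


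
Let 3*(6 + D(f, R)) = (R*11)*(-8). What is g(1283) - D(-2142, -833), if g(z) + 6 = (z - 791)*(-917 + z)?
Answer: 466912/3 ≈ 1.5564e+5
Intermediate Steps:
g(z) = -6 + (-917 + z)*(-791 + z) (g(z) = -6 + (z - 791)*(-917 + z) = -6 + (-791 + z)*(-917 + z) = -6 + (-917 + z)*(-791 + z))
D(f, R) = -6 - 88*R/3 (D(f, R) = -6 + ((R*11)*(-8))/3 = -6 + ((11*R)*(-8))/3 = -6 + (-88*R)/3 = -6 - 88*R/3)
g(1283) - D(-2142, -833) = (725341 + 1283² - 1708*1283) - (-6 - 88/3*(-833)) = (725341 + 1646089 - 2191364) - (-6 + 73304/3) = 180066 - 1*73286/3 = 180066 - 73286/3 = 466912/3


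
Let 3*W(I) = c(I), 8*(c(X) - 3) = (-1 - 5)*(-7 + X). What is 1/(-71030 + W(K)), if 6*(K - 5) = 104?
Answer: -6/426197 ≈ -1.4078e-5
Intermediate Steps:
K = 67/3 (K = 5 + (⅙)*104 = 5 + 52/3 = 67/3 ≈ 22.333)
c(X) = 33/4 - 3*X/4 (c(X) = 3 + ((-1 - 5)*(-7 + X))/8 = 3 + (-6*(-7 + X))/8 = 3 + (42 - 6*X)/8 = 3 + (21/4 - 3*X/4) = 33/4 - 3*X/4)
W(I) = 11/4 - I/4 (W(I) = (33/4 - 3*I/4)/3 = 11/4 - I/4)
1/(-71030 + W(K)) = 1/(-71030 + (11/4 - ¼*67/3)) = 1/(-71030 + (11/4 - 67/12)) = 1/(-71030 - 17/6) = 1/(-426197/6) = -6/426197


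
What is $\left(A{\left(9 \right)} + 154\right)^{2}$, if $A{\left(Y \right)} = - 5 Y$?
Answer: $11881$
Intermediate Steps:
$\left(A{\left(9 \right)} + 154\right)^{2} = \left(\left(-5\right) 9 + 154\right)^{2} = \left(-45 + 154\right)^{2} = 109^{2} = 11881$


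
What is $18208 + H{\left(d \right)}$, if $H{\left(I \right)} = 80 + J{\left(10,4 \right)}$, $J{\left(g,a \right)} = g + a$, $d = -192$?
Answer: $18302$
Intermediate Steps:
$J{\left(g,a \right)} = a + g$
$H{\left(I \right)} = 94$ ($H{\left(I \right)} = 80 + \left(4 + 10\right) = 80 + 14 = 94$)
$18208 + H{\left(d \right)} = 18208 + 94 = 18302$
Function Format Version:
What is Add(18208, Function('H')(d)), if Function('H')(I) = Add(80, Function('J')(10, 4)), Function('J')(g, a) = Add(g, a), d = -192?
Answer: 18302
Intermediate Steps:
Function('J')(g, a) = Add(a, g)
Function('H')(I) = 94 (Function('H')(I) = Add(80, Add(4, 10)) = Add(80, 14) = 94)
Add(18208, Function('H')(d)) = Add(18208, 94) = 18302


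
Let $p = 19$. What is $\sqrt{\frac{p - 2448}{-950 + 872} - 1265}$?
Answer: $\frac{i \sqrt{7506798}}{78} \approx 35.126 i$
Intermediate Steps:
$\sqrt{\frac{p - 2448}{-950 + 872} - 1265} = \sqrt{\frac{19 - 2448}{-950 + 872} - 1265} = \sqrt{- \frac{2429}{-78} - 1265} = \sqrt{\left(-2429\right) \left(- \frac{1}{78}\right) - 1265} = \sqrt{\frac{2429}{78} - 1265} = \sqrt{- \frac{96241}{78}} = \frac{i \sqrt{7506798}}{78}$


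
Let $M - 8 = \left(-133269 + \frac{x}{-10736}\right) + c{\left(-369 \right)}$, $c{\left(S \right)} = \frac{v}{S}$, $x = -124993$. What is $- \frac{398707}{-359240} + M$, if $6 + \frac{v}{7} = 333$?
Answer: $- \frac{718342156478893}{5390755440} \approx -1.3325 \cdot 10^{5}$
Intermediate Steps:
$v = 2289$ ($v = -42 + 7 \cdot 333 = -42 + 2331 = 2289$)
$c{\left(S \right)} = \frac{2289}{S}$
$M = - \frac{15997063567}{120048}$ ($M = 8 - \left(133269 - \frac{11363}{976} + \frac{763}{123}\right) = 8 + \left(\left(-133269 - - \frac{11363}{976}\right) + 2289 \left(- \frac{1}{369}\right)\right) = 8 + \left(\left(-133269 + \frac{11363}{976}\right) - \frac{763}{123}\right) = 8 - \frac{15998023951}{120048} = - \frac{15997063567}{120048} \approx -1.3326 \cdot 10^{5}$)
$- \frac{398707}{-359240} + M = - \frac{398707}{-359240} - \frac{15997063567}{120048} = \left(-398707\right) \left(- \frac{1}{359240}\right) - \frac{15997063567}{120048} = \frac{398707}{359240} - \frac{15997063567}{120048} = - \frac{718342156478893}{5390755440}$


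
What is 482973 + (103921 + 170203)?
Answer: 757097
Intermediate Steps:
482973 + (103921 + 170203) = 482973 + 274124 = 757097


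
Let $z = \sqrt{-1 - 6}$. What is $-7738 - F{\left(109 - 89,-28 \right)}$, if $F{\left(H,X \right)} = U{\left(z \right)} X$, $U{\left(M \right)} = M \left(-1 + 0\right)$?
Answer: $-7738 - 28 i \sqrt{7} \approx -7738.0 - 74.081 i$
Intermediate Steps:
$z = i \sqrt{7}$ ($z = \sqrt{-7} = i \sqrt{7} \approx 2.6458 i$)
$U{\left(M \right)} = - M$ ($U{\left(M \right)} = M \left(-1\right) = - M$)
$F{\left(H,X \right)} = - i X \sqrt{7}$ ($F{\left(H,X \right)} = - i \sqrt{7} X = - i X \sqrt{7}$)
$-7738 - F{\left(109 - 89,-28 \right)} = -7738 - \left(-1\right) i \left(-28\right) \sqrt{7} = -7738 - 28 i \sqrt{7}$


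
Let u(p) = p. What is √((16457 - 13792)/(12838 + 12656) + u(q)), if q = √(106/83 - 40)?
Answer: √(468049062390 + 53945354988*I*√266762)/2116002 ≈ 1.7788 + 1.7492*I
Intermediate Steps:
q = I*√266762/83 (q = √(106*(1/83) - 40) = √(106/83 - 40) = √(-3214/83) = I*√266762/83 ≈ 6.2228*I)
√((16457 - 13792)/(12838 + 12656) + u(q)) = √((16457 - 13792)/(12838 + 12656) + I*√266762/83) = √(2665/25494 + I*√266762/83)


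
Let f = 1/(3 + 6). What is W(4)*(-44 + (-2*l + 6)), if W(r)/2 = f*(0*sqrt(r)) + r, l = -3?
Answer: -256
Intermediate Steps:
f = 1/9 ≈ 0.11111
W(r) = 2*r (W(r) = 2*((0*sqrt(r))/9 + r) = 2*((1/9)*0 + r) = 2*(0 + r) = 2*r)
W(4)*(-44 + (-2*l + 6)) = (2*4)*(-44 + (-2*(-3) + 6)) = 8*(-44 + (6 + 6)) = 8*(-44 + 12) = 8*(-32) = -256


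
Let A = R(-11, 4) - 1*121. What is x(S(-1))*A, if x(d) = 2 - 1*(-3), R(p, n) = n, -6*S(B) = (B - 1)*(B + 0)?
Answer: -585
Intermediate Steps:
S(B) = -B*(-1 + B)/6 (S(B) = -(B - 1)*(B + 0)/6 = -(-1 + B)*B/6 = -B*(-1 + B)/6)
x(d) = 5 (x(d) = 2 + 3 = 5)
A = -117 (A = 4 - 1*121 = 4 - 121 = -117)
x(S(-1))*A = 5*(-117) = -585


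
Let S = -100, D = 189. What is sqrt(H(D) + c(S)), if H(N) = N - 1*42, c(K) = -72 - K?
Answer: 5*sqrt(7) ≈ 13.229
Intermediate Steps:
H(N) = -42 + N (H(N) = N - 42 = -42 + N)
sqrt(H(D) + c(S)) = sqrt((-42 + 189) + (-72 - 1*(-100))) = sqrt(147 + (-72 + 100)) = sqrt(147 + 28) = sqrt(175) = 5*sqrt(7)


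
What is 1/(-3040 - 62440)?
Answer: -1/65480 ≈ -1.5272e-5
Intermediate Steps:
1/(-3040 - 62440) = 1/(-65480) = -1/65480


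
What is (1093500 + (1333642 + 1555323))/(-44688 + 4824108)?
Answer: 796493/955884 ≈ 0.83325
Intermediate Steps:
(1093500 + (1333642 + 1555323))/(-44688 + 4824108) = (1093500 + 2888965)/4779420 = 3982465*(1/4779420) = 796493/955884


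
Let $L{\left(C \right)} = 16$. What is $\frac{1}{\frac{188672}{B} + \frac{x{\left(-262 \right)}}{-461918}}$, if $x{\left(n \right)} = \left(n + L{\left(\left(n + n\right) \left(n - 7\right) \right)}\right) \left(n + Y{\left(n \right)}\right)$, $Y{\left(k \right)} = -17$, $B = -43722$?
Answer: $- \frac{5048994699}{22537952161} \approx -0.22402$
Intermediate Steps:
$x{\left(n \right)} = \left(-17 + n\right) \left(16 + n\right)$ ($x{\left(n \right)} = \left(n + 16\right) \left(n - 17\right) = \left(16 + n\right) \left(-17 + n\right) = \left(-17 + n\right) \left(16 + n\right)$)
$\frac{1}{\frac{188672}{B} + \frac{x{\left(-262 \right)}}{-461918}} = \frac{1}{\frac{188672}{-43722} + \frac{-272 + \left(-262\right)^{2} - -262}{-461918}} = \frac{1}{188672 \left(- \frac{1}{43722}\right) + \left(-272 + 68644 + 262\right) \left(- \frac{1}{461918}\right)} = \frac{1}{- \frac{94336}{21861} + 68634 \left(- \frac{1}{461918}\right)} = \frac{1}{- \frac{94336}{21861} - \frac{34317}{230959}} = \frac{1}{- \frac{22537952161}{5048994699}} = - \frac{5048994699}{22537952161}$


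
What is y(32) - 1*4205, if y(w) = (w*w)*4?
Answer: -109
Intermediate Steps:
y(w) = 4*w² (y(w) = w²*4 = 4*w²)
y(32) - 1*4205 = 4*32² - 1*4205 = 4*1024 - 4205 = 4096 - 4205 = -109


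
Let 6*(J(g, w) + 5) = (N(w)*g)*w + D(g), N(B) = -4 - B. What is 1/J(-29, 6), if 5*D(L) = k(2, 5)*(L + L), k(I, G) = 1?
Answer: 15/4246 ≈ 0.0035327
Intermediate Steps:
D(L) = 2*L/5 (D(L) = (1*(L + L))/5 = (1*(2*L))/5 = (2*L)/5 = 2*L/5)
J(g, w) = -5 + g/15 + g*w*(-4 - w)/6 (J(g, w) = -5 + (((-4 - w)*g)*w + 2*g/5)/6 = -5 + ((g*(-4 - w))*w + 2*g/5)/6 = -5 + (g*w*(-4 - w) + 2*g/5)/6 = -5 + (2*g/5 + g*w*(-4 - w))/6 = -5 + (g/15 + g*w*(-4 - w)/6) = -5 + g/15 + g*w*(-4 - w)/6)
1/J(-29, 6) = 1/(-5 + (1/15)*(-29) - 1/6*(-29)*6*(4 + 6)) = 1/(-5 - 29/15 - 1/6*(-29)*6*10) = 1/(-5 - 29/15 + 290) = 1/(4246/15) = 15/4246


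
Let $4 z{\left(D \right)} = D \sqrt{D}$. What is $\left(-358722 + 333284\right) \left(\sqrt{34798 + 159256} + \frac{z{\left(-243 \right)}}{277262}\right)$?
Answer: $- 25438 \sqrt{194054} + \frac{27816453 i \sqrt{3}}{554524} \approx -1.1206 \cdot 10^{7} + 86.884 i$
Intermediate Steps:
$z{\left(D \right)} = \frac{D^{\frac{3}{2}}}{4}$ ($z{\left(D \right)} = \frac{D \sqrt{D}}{4} = \frac{D^{\frac{3}{2}}}{4}$)
$\left(-358722 + 333284\right) \left(\sqrt{34798 + 159256} + \frac{z{\left(-243 \right)}}{277262}\right) = \left(-358722 + 333284\right) \left(\sqrt{34798 + 159256} + \frac{\frac{1}{4} \left(-243\right)^{\frac{3}{2}}}{277262}\right) = - 25438 \left(\sqrt{194054} + \frac{\left(-2187\right) i \sqrt{3}}{4} \cdot \frac{1}{277262}\right) = - 25438 \left(\sqrt{194054} + - \frac{2187 i \sqrt{3}}{4} \cdot \frac{1}{277262}\right) = - 25438 \left(\sqrt{194054} - \frac{2187 i \sqrt{3}}{1109048}\right) = - 25438 \sqrt{194054} + \frac{27816453 i \sqrt{3}}{554524}$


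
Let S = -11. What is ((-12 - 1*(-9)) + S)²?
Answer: 196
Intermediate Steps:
((-12 - 1*(-9)) + S)² = ((-12 - 1*(-9)) - 11)² = ((-12 + 9) - 11)² = (-3 - 11)² = (-14)² = 196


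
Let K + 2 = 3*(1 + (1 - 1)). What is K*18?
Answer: 18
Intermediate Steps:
K = 1 (K = -2 + 3*(1 + (1 - 1)) = -2 + 3*(1 + 0) = -2 + 3*1 = -2 + 3 = 1)
K*18 = 1*18 = 18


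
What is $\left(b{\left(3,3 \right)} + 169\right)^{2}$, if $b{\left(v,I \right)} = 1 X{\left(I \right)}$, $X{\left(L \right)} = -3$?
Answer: $27556$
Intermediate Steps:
$b{\left(v,I \right)} = -3$ ($b{\left(v,I \right)} = 1 \left(-3\right) = -3$)
$\left(b{\left(3,3 \right)} + 169\right)^{2} = \left(-3 + 169\right)^{2} = 166^{2} = 27556$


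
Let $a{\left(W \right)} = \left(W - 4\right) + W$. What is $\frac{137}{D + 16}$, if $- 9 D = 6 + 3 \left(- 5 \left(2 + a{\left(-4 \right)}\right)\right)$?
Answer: $- \frac{411}{4} \approx -102.75$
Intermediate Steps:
$a{\left(W \right)} = -4 + 2 W$ ($a{\left(W \right)} = \left(-4 + W\right) + W = -4 + 2 W$)
$D = - \frac{52}{3}$ ($D = - \frac{6 + 3 \left(- 5 \left(2 + \left(-4 + 2 \left(-4\right)\right)\right)\right)}{9} = - \frac{6 + 3 \left(- 5 \left(2 - 12\right)\right)}{9} = - \frac{6 + 3 \left(\left(-5\right) \left(-10\right)\right)}{9} = - \frac{6 + 3 \cdot 50}{9} = - \frac{6 + 150}{9} = \left(- \frac{1}{9}\right) 156 = - \frac{52}{3} \approx -17.333$)
$\frac{137}{D + 16} = \frac{137}{- \frac{52}{3} + 16} = \frac{137}{- \frac{4}{3}} = 137 \left(- \frac{3}{4}\right) = - \frac{411}{4}$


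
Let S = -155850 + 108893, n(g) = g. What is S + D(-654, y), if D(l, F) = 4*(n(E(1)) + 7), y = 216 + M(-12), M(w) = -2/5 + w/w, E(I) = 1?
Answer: -46925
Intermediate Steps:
S = -46957
M(w) = ⅗ (M(w) = -2*⅕ + 1 = -⅖ + 1 = ⅗)
y = 1083/5 (y = 216 + ⅗ = 1083/5 ≈ 216.60)
D(l, F) = 32 (D(l, F) = 4*(1 + 7) = 4*8 = 32)
S + D(-654, y) = -46957 + 32 = -46925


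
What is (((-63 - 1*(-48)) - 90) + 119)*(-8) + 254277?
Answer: 254165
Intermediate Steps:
(((-63 - 1*(-48)) - 90) + 119)*(-8) + 254277 = (((-63 + 48) - 90) + 119)*(-8) + 254277 = ((-15 - 90) + 119)*(-8) + 254277 = (-105 + 119)*(-8) + 254277 = 14*(-8) + 254277 = -112 + 254277 = 254165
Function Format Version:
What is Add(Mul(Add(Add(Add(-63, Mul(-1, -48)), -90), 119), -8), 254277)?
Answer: 254165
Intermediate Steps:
Add(Mul(Add(Add(Add(-63, Mul(-1, -48)), -90), 119), -8), 254277) = Add(Mul(Add(Add(Add(-63, 48), -90), 119), -8), 254277) = Add(Mul(Add(Add(-15, -90), 119), -8), 254277) = Add(Mul(Add(-105, 119), -8), 254277) = Add(Mul(14, -8), 254277) = Add(-112, 254277) = 254165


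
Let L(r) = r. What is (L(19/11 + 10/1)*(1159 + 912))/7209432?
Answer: 89053/26434584 ≈ 0.0033688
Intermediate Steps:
(L(19/11 + 10/1)*(1159 + 912))/7209432 = ((19/11 + 10/1)*(1159 + 912))/7209432 = ((19*(1/11) + 10*1)*2071)*(1/7209432) = ((19/11 + 10)*2071)*(1/7209432) = ((129/11)*2071)*(1/7209432) = (267159/11)*(1/7209432) = 89053/26434584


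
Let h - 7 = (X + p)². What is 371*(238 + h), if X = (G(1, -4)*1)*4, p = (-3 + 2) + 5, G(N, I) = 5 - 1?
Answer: 239295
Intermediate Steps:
G(N, I) = 4
p = 4 (p = -1 + 5 = 4)
X = 16 (X = (4*1)*4 = 4*4 = 16)
h = 407 (h = 7 + (16 + 4)² = 7 + 20² = 7 + 400 = 407)
371*(238 + h) = 371*(238 + 407) = 371*645 = 239295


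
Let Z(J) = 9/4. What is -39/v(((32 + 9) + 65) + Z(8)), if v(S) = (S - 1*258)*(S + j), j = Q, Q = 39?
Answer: 624/352811 ≈ 0.0017687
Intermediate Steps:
j = 39
Z(J) = 9/4 (Z(J) = 9*(1/4) = 9/4)
v(S) = (-258 + S)*(39 + S) (v(S) = (S - 1*258)*(S + 39) = (S - 258)*(39 + S) = (-258 + S)*(39 + S))
-39/v(((32 + 9) + 65) + Z(8)) = -39/(-10062 + (((32 + 9) + 65) + 9/4)**2 - 219*(((32 + 9) + 65) + 9/4)) = -39/(-10062 + ((41 + 65) + 9/4)**2 - 219*((41 + 65) + 9/4)) = -39/(-10062 + (106 + 9/4)**2 - 219*(106 + 9/4)) = -39/(-10062 + (433/4)**2 - 219*433/4) = -39/(-10062 + 187489/16 - 94827/4) = -39/(-352811/16) = -39*(-16/352811) = 624/352811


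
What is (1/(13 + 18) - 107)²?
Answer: 10995856/961 ≈ 11442.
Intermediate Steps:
(1/(13 + 18) - 107)² = (1/31 - 107)² = (-3316/31)² = 10995856/961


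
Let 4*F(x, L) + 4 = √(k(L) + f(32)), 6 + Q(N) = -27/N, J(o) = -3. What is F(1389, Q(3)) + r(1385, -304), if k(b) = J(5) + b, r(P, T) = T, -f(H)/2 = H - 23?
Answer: -305 + 3*I/2 ≈ -305.0 + 1.5*I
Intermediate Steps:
f(H) = 46 - 2*H (f(H) = -2*(H - 23) = -2*(-23 + H) = 46 - 2*H)
Q(N) = -6 - 27/N
k(b) = -3 + b
F(x, L) = -1 + √(-21 + L)/4 (F(x, L) = -1 + √((-3 + L) + (46 - 2*32))/4 = -1 + √((-3 + L) + (46 - 64))/4 = -1 + √((-3 + L) - 18)/4 = -1 + √(-21 + L)/4)
F(1389, Q(3)) + r(1385, -304) = (-1 + √(-21 + (-6 - 27/3))/4) - 304 = (-1 + √(-21 + (-6 - 27*⅓))/4) - 304 = (-1 + √(-21 + (-6 - 9))/4) - 304 = (-1 + √(-21 - 15)/4) - 304 = (-1 + √(-36)/4) - 304 = (-1 + (6*I)/4) - 304 = (-1 + 3*I/2) - 304 = -305 + 3*I/2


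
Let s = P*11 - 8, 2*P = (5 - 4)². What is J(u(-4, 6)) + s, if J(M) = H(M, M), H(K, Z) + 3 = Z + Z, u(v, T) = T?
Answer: 13/2 ≈ 6.5000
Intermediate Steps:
P = ½ (P = (5 - 4)²/2 = (½)*1² = (½)*1 = ½ ≈ 0.50000)
s = -5/2 (s = (½)*11 - 8 = 11/2 - 8 = -5/2 ≈ -2.5000)
H(K, Z) = -3 + 2*Z (H(K, Z) = -3 + (Z + Z) = -3 + 2*Z)
J(M) = -3 + 2*M
J(u(-4, 6)) + s = (-3 + 2*6) - 5/2 = (-3 + 12) - 5/2 = 9 - 5/2 = 13/2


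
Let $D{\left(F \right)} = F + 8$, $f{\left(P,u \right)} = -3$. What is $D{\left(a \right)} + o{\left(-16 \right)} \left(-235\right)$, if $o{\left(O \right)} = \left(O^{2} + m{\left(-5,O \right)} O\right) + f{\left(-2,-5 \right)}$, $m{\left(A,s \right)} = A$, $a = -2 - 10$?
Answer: $-78259$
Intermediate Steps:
$a = -12$
$D{\left(F \right)} = 8 + F$
$o{\left(O \right)} = -3 + O^{2} - 5 O$ ($o{\left(O \right)} = \left(O^{2} - 5 O\right) - 3 = -3 + O^{2} - 5 O$)
$D{\left(a \right)} + o{\left(-16 \right)} \left(-235\right) = \left(8 - 12\right) + \left(-3 + \left(-16\right)^{2} - -80\right) \left(-235\right) = -4 + \left(-3 + 256 + 80\right) \left(-235\right) = -4 + 333 \left(-235\right) = -4 - 78255 = -78259$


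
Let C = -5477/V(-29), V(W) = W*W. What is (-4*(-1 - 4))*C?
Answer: -109540/841 ≈ -130.25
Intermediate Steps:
V(W) = W²
C = -5477/841 (C = -5477/((-29)²) = -5477/841 ≈ -6.5125)
(-4*(-1 - 4))*C = -4*(-1 - 4)*(-5477/841) = -4*(-5)*(-5477/841) = 20*(-5477/841) = -109540/841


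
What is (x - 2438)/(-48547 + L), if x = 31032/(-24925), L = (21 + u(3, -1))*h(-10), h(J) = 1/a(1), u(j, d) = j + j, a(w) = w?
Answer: 30399091/604680500 ≈ 0.050273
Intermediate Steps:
u(j, d) = 2*j
h(J) = 1 (h(J) = 1/1 = 1)
L = 27 (L = (21 + 2*3)*1 = (21 + 6)*1 = 27*1 = 27)
x = -31032/24925 (x = 31032*(-1/24925) = -31032/24925 ≈ -1.2450)
(x - 2438)/(-48547 + L) = (-31032/24925 - 2438)/(-48547 + 27) = -60798182/24925/(-48520) = -60798182/24925*(-1/48520) = 30399091/604680500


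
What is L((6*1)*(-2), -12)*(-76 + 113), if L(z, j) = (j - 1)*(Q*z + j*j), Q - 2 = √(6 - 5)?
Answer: -51948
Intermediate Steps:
Q = 3 (Q = 2 + √(6 - 5) = 2 + √1 = 2 + 1 = 3)
L(z, j) = (-1 + j)*(j² + 3*z) (L(z, j) = (j - 1)*(3*z + j*j) = (-1 + j)*(3*z + j²) = (-1 + j)*(j² + 3*z))
L((6*1)*(-2), -12)*(-76 + 113) = ((-12)³ - 1*(-12)² - 3*6*1*(-2) + 3*(-12)*((6*1)*(-2)))*(-76 + 113) = (-1728 - 1*144 - 18*(-2) + 3*(-12)*(6*(-2)))*37 = (-1728 - 144 - 3*(-12) + 3*(-12)*(-12))*37 = (-1728 - 144 + 36 + 432)*37 = -1404*37 = -51948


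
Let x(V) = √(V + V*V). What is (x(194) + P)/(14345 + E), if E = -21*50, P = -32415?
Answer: -6483/2659 + √37830/13295 ≈ -2.4235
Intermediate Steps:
x(V) = √(V + V²)
E = -1050
(x(194) + P)/(14345 + E) = (√(194*(1 + 194)) - 32415)/(14345 - 1050) = (√(194*195) - 32415)/13295 = (√37830 - 32415)*(1/13295) = (-32415 + √37830)*(1/13295) = -6483/2659 + √37830/13295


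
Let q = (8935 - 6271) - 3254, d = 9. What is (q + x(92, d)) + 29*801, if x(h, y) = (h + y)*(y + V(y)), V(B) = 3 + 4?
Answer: 24255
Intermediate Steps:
V(B) = 7
q = -590 (q = 2664 - 3254 = -590)
x(h, y) = (7 + y)*(h + y) (x(h, y) = (h + y)*(y + 7) = (h + y)*(7 + y) = (7 + y)*(h + y))
(q + x(92, d)) + 29*801 = (-590 + (9**2 + 7*92 + 7*9 + 92*9)) + 29*801 = (-590 + (81 + 644 + 63 + 828)) + 23229 = (-590 + 1616) + 23229 = 1026 + 23229 = 24255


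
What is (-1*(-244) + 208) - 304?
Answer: 148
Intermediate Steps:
(-1*(-244) + 208) - 304 = (244 + 208) - 304 = 452 - 304 = 148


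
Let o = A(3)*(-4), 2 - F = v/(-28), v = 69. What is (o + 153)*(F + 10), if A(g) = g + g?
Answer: 52245/28 ≈ 1865.9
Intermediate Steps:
A(g) = 2*g
F = 125/28 (F = 2 - 69/(-28) = 2 - 69*(-1)/28 = 2 - 1*(-69/28) = 2 + 69/28 = 125/28 ≈ 4.4643)
o = -24 (o = (2*3)*(-4) = 6*(-4) = -24)
(o + 153)*(F + 10) = (-24 + 153)*(125/28 + 10) = 129*(405/28) = 52245/28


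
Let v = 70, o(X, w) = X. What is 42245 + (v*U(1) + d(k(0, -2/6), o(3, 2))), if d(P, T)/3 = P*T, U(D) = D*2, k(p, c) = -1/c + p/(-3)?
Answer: 42412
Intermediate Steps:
k(p, c) = -1/c - p/3 (k(p, c) = -1/c + p*(-⅓) = -1/c - p/3)
U(D) = 2*D
d(P, T) = 3*P*T (d(P, T) = 3*(P*T) = 3*P*T)
42245 + (v*U(1) + d(k(0, -2/6), o(3, 2))) = 42245 + (70*(2*1) + 3*(-1/((-2/6)) - ⅓*0)*3) = 42245 + (70*2 + 3*(-1/((-2*⅙)) + 0)*3) = 42245 + (140 + 3*(-1/(-⅓) + 0)*3) = 42245 + (140 + 3*(-1*(-3) + 0)*3) = 42245 + (140 + 3*(3 + 0)*3) = 42245 + (140 + 3*3*3) = 42245 + (140 + 27) = 42245 + 167 = 42412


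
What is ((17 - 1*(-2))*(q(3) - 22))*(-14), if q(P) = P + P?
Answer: 4256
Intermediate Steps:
q(P) = 2*P
((17 - 1*(-2))*(q(3) - 22))*(-14) = ((17 - 1*(-2))*(2*3 - 22))*(-14) = ((17 + 2)*(6 - 22))*(-14) = (19*(-16))*(-14) = -304*(-14) = 4256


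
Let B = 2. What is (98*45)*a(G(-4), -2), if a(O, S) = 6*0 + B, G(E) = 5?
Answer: 8820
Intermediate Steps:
a(O, S) = 2 (a(O, S) = 6*0 + 2 = 0 + 2 = 2)
(98*45)*a(G(-4), -2) = (98*45)*2 = 4410*2 = 8820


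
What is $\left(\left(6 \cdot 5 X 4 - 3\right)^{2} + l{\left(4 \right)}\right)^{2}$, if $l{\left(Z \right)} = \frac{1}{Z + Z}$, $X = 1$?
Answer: $\frac{11993097169}{64} \approx 1.8739 \cdot 10^{8}$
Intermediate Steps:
$l{\left(Z \right)} = \frac{1}{2 Z}$
$\left(\left(6 \cdot 5 X 4 - 3\right)^{2} + l{\left(4 \right)}\right)^{2} = \left(\left(6 \cdot 5 \cdot 1 \cdot 4 - 3\right)^{2} + \frac{1}{2 \cdot 4}\right)^{2} = \left(\left(30 \cdot 1 \cdot 4 - 3\right)^{2} + \frac{1}{2} \cdot \frac{1}{4}\right)^{2} = \left(\left(30 \cdot 4 - 3\right)^{2} + \frac{1}{8}\right)^{2} = \left(\left(120 - 3\right)^{2} + \frac{1}{8}\right)^{2} = \left(117^{2} + \frac{1}{8}\right)^{2} = \left(13689 + \frac{1}{8}\right)^{2} = \left(\frac{109513}{8}\right)^{2} = \frac{11993097169}{64}$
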